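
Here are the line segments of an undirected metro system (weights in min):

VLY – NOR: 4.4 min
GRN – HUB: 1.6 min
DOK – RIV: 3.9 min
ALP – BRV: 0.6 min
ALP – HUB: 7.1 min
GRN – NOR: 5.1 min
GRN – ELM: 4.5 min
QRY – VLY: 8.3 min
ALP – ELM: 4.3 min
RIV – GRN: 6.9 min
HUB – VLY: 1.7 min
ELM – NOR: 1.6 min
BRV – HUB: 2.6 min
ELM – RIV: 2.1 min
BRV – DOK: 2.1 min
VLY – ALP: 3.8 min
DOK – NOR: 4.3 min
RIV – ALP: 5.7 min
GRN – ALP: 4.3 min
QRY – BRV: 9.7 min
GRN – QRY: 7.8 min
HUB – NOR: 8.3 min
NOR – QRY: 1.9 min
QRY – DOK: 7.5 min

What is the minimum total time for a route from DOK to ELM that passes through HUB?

10.8 min

Shortest DOK→HUB: DOK → BRV → HUB = 4.7
Best HUB to ELM: HUB → GRN → ELM costing 6.1
Total via HUB: 4.7 + 6.1 = 10.8 min.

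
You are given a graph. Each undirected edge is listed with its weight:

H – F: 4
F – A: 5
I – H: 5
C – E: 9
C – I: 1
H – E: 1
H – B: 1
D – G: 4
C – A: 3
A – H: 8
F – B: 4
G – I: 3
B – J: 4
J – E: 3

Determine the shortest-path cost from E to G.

9

Settle nodes by increasing distance from E:
E: 0
H: 1  (via E)
B: 2  (via H)
J: 3  (via E)
F: 5  (via H)
I: 6  (via H)
C: 7  (via I)
A: 9  (via H)
G: 9  (via I)
Shortest route: E–H–I–G = 9.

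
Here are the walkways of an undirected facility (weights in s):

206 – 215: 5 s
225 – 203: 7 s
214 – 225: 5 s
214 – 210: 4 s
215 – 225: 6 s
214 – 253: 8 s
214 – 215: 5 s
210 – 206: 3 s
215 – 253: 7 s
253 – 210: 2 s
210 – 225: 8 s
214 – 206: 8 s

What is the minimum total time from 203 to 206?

18 s

Shortest distances from 203:
203: 0
225: 7  (via 203)
214: 12  (via 225)
215: 13  (via 225)
210: 15  (via 225)
253: 17  (via 210)
206: 18  (via 215)
Shortest route: 203 → 225 → 215 → 206 = 18 s.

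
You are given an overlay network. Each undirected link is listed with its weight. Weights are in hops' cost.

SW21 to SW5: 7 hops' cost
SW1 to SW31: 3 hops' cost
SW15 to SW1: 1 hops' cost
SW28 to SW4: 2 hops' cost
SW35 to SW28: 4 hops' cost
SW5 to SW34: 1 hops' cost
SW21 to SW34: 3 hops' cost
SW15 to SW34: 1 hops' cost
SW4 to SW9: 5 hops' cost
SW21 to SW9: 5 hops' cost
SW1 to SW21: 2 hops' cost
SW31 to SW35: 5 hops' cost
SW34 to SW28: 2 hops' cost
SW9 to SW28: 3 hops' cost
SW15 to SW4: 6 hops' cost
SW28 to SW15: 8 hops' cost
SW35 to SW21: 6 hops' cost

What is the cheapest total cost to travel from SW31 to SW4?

Settle nodes by increasing distance from SW31:
SW31: 0
SW1: 3  (via SW31)
SW15: 4  (via SW1)
SW35: 5  (via SW31)
SW21: 5  (via SW1)
SW34: 5  (via SW15)
SW5: 6  (via SW34)
SW28: 7  (via SW34)
SW4: 9  (via SW28)
Shortest route: SW31–SW1–SW15–SW34–SW28–SW4 = 9 hops' cost.

9 hops' cost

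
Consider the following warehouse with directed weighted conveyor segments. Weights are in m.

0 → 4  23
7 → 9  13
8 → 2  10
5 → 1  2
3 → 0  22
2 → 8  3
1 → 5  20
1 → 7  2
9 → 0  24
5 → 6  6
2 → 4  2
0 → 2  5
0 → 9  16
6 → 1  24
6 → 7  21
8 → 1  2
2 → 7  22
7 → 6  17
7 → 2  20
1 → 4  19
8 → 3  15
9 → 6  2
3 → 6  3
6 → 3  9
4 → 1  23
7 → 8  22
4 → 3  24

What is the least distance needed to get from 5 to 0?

Enumerating some paths:
5–6–3–0: 6+9+22 = 37
5–1–7–9–0: 2+2+13+24 = 41
Cheapest is 5–6–3–0 at 37 m.

37 m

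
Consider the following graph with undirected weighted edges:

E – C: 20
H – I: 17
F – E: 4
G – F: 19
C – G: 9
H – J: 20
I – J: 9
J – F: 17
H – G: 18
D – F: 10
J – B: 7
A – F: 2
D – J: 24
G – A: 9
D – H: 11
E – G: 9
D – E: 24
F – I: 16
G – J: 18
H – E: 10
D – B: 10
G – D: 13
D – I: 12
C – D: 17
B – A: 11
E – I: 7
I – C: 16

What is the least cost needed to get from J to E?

Compare a few routes:
J → F → E: 17+4 = 21
J → I → E: 9+7 = 16
J → B → A → F → E: 7+11+2+4 = 24
The minimum is 16 via J → I → E.

16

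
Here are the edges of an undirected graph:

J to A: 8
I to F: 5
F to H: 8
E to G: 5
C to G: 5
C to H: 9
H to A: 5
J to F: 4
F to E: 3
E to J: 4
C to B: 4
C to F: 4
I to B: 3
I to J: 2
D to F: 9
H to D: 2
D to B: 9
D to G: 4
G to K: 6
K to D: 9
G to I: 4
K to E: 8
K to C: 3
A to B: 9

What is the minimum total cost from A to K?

Running Dijkstra from A:
A: 0
H: 5  (via A)
D: 7  (via H)
J: 8  (via A)
B: 9  (via A)
I: 10  (via J)
G: 11  (via D)
E: 12  (via J)
F: 12  (via J)
C: 13  (via B)
K: 16  (via D)
Shortest route: A → H → D → K = 16.

16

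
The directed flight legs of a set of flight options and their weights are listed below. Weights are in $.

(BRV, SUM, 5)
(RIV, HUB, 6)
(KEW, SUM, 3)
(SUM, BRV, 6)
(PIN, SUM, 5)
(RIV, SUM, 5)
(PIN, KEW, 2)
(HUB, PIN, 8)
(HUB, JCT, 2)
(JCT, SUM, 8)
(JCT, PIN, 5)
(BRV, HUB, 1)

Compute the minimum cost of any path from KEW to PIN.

$17

Running Dijkstra from KEW:
KEW: 0
SUM: 3  (via KEW)
BRV: 9  (via SUM)
HUB: 10  (via BRV)
JCT: 12  (via HUB)
PIN: 17  (via JCT)
Shortest route: KEW → SUM → BRV → HUB → JCT → PIN = $17.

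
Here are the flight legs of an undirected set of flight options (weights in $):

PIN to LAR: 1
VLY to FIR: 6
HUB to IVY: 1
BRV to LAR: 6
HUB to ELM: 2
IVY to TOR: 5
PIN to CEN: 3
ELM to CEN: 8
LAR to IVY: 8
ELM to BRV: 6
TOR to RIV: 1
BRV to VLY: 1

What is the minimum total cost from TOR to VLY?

$15

Settle nodes by increasing distance from TOR:
TOR: 0
RIV: 1  (via TOR)
IVY: 5  (via TOR)
HUB: 6  (via IVY)
ELM: 8  (via HUB)
LAR: 13  (via IVY)
PIN: 14  (via LAR)
BRV: 14  (via ELM)
VLY: 15  (via BRV)
Shortest route: TOR–IVY–HUB–ELM–BRV–VLY = $15.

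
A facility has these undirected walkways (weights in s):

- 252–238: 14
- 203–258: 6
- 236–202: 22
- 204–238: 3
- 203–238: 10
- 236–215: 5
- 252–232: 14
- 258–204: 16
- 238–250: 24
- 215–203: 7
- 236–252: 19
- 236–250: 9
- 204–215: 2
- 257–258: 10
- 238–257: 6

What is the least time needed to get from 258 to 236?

18 s

Enumerating some paths:
258–203–215–236: 6+7+5 = 18
258–257–238–204–215–236: 10+6+3+2+5 = 26
258–204–215–236: 16+2+5 = 23
258–203–238–204–215–236: 6+10+3+2+5 = 26
Cheapest is 258–203–215–236 at 18 s.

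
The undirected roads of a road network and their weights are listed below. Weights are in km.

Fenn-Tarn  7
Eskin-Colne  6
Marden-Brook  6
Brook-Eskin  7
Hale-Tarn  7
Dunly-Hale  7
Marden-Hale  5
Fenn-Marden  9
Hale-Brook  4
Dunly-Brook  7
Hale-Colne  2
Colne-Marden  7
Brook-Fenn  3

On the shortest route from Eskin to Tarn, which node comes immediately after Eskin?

Colne

Candidate routes:
Eskin → Colne → Hale → Tarn: 6+2+7 = 15
Eskin → Brook → Fenn → Tarn: 7+3+7 = 17
Cheapest is Eskin → Colne → Hale → Tarn at 15 km.
So from Eskin the first move is to Colne.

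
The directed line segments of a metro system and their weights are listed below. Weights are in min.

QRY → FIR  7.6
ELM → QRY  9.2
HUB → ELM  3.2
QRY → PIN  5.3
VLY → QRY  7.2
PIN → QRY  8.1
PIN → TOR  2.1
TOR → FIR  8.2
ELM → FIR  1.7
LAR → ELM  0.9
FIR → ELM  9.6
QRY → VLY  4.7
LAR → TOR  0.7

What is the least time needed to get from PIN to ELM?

19.9 min

Compare a few routes:
PIN–TOR–FIR–ELM: 2.1+8.2+9.6 = 19.9
PIN–QRY–FIR–ELM: 8.1+7.6+9.6 = 25.3
Cheapest is PIN–TOR–FIR–ELM at 19.9 min.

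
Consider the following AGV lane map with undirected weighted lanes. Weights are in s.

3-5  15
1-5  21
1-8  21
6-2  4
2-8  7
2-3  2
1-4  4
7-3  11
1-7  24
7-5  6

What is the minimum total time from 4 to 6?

Compare a few routes:
4 - 1 - 7 - 3 - 2 - 6: 4+24+11+2+4 = 45
4 - 1 - 5 - 7 - 3 - 2 - 6: 4+21+6+11+2+4 = 48
4 - 1 - 5 - 3 - 2 - 6: 4+21+15+2+4 = 46
4 - 1 - 8 - 2 - 6: 4+21+7+4 = 36
Cheapest is 4 - 1 - 8 - 2 - 6 at 36 s.

36 s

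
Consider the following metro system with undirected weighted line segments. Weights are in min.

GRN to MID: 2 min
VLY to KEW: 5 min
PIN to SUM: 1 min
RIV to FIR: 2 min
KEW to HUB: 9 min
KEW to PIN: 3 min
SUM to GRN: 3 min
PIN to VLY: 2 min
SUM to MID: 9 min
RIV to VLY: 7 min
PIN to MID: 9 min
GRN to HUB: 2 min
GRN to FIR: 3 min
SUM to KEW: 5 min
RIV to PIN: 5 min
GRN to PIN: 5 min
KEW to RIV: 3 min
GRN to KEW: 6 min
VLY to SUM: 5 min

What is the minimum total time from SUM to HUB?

5 min

Settle nodes by increasing distance from SUM:
SUM: 0
PIN: 1  (via SUM)
VLY: 3  (via PIN)
GRN: 3  (via SUM)
KEW: 4  (via PIN)
MID: 5  (via GRN)
HUB: 5  (via GRN)
Shortest route: SUM–GRN–HUB = 5 min.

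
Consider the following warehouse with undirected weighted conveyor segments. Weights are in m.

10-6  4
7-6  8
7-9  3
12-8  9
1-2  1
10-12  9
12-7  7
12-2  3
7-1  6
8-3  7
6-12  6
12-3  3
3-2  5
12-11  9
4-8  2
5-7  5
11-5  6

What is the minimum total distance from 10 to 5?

17 m

Compare a few routes:
10 - 6 - 12 - 7 - 5: 4+6+7+5 = 22
10 - 12 - 7 - 5: 9+7+5 = 21
10 - 6 - 7 - 5: 4+8+5 = 17
Cheapest is 10 - 6 - 7 - 5 at 17 m.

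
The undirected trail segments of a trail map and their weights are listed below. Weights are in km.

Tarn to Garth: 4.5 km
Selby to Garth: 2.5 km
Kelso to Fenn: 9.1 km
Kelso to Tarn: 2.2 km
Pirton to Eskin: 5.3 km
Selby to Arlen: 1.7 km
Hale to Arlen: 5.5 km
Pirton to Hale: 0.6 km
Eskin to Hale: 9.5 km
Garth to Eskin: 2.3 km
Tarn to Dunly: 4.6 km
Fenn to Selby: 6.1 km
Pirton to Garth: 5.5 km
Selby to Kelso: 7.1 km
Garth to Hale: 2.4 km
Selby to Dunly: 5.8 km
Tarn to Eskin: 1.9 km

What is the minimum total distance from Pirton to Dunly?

Settle nodes by increasing distance from Pirton:
Pirton: 0
Hale: 0.6  (via Pirton)
Garth: 3  (via Hale)
Eskin: 5.3  (via Pirton)
Selby: 5.5  (via Garth)
Arlen: 6.1  (via Hale)
Tarn: 7.2  (via Eskin)
Kelso: 9.4  (via Tarn)
Dunly: 11.3  (via Selby)
Shortest route: Pirton → Hale → Garth → Selby → Dunly = 11.3 km.

11.3 km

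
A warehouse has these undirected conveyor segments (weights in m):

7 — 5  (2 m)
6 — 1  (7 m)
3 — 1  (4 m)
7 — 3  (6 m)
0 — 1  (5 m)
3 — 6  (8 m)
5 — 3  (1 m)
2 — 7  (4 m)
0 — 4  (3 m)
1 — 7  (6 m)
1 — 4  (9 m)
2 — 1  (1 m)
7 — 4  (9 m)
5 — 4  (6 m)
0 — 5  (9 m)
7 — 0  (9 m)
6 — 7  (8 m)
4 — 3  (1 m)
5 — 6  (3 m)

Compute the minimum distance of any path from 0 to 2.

Running Dijkstra from 0:
0: 0
4: 3  (via 0)
3: 4  (via 4)
1: 5  (via 0)
5: 5  (via 3)
2: 6  (via 1)
Shortest route: 0 → 1 → 2 = 6 m.

6 m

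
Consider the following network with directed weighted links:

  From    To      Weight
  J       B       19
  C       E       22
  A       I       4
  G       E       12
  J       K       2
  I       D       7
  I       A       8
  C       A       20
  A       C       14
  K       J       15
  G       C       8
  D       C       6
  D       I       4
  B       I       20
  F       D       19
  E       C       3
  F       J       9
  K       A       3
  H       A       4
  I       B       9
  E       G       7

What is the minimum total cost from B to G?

62

Settle nodes by increasing distance from B:
B: 0
I: 20  (via B)
D: 27  (via I)
A: 28  (via I)
C: 33  (via D)
E: 55  (via C)
G: 62  (via E)
Shortest route: B → I → D → C → E → G = 62.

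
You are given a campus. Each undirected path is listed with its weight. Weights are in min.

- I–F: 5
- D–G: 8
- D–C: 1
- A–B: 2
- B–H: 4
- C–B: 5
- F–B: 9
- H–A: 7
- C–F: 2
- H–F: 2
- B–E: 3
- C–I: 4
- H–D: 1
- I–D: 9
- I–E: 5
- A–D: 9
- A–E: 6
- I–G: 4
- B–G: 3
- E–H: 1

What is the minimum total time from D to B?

Shortest distances from D:
D: 0
C: 1  (via D)
H: 1  (via D)
E: 2  (via H)
F: 3  (via C)
B: 5  (via H)
Shortest route: D–H–B = 5 min.

5 min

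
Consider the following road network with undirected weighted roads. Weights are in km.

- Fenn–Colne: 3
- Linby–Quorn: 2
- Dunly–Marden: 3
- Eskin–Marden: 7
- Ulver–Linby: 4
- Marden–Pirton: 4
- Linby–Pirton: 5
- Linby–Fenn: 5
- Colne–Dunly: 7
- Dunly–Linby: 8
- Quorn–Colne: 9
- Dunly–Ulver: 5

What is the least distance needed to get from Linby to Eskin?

16 km

Settle nodes by increasing distance from Linby:
Linby: 0
Quorn: 2  (via Linby)
Ulver: 4  (via Linby)
Fenn: 5  (via Linby)
Pirton: 5  (via Linby)
Colne: 8  (via Fenn)
Dunly: 8  (via Linby)
Marden: 9  (via Pirton)
Eskin: 16  (via Marden)
Shortest route: Linby → Pirton → Marden → Eskin = 16 km.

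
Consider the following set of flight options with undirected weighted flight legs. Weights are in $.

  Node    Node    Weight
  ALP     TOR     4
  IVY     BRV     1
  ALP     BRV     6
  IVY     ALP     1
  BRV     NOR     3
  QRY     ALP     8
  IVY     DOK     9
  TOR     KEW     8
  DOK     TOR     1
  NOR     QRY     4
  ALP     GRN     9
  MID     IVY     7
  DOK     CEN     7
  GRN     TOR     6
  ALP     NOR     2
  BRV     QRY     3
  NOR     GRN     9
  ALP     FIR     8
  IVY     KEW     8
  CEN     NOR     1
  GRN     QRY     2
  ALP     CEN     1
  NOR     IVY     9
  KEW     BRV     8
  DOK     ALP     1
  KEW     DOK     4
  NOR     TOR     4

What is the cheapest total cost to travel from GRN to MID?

Candidate routes:
GRN - QRY - BRV - IVY - MID: 2+3+1+7 = 13
GRN - QRY - NOR - CEN - ALP - IVY - MID: 2+4+1+1+1+7 = 16
Cheapest is GRN - QRY - BRV - IVY - MID at $13.

$13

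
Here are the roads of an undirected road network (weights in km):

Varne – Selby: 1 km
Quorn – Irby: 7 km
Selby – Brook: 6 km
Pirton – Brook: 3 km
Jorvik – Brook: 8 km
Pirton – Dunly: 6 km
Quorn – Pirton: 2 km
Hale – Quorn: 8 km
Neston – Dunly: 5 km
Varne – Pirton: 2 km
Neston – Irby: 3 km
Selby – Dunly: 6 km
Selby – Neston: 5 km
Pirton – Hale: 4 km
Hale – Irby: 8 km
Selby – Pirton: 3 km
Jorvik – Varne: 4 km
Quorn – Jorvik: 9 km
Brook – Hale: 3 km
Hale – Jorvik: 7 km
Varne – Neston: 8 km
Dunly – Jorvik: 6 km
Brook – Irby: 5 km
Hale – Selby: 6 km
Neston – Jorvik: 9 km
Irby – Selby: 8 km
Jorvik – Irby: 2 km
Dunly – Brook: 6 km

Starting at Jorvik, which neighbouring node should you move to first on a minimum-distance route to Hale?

Hale

Candidate routes:
Jorvik–Varne–Pirton–Hale: 4+2+4 = 10
Jorvik–Irby–Brook–Hale: 2+5+3 = 10
Jorvik–Irby–Hale: 2+8 = 10
Jorvik–Hale: 7 = 7
Cheapest is Jorvik–Hale at 7 km.
So from Jorvik the first move is to Hale.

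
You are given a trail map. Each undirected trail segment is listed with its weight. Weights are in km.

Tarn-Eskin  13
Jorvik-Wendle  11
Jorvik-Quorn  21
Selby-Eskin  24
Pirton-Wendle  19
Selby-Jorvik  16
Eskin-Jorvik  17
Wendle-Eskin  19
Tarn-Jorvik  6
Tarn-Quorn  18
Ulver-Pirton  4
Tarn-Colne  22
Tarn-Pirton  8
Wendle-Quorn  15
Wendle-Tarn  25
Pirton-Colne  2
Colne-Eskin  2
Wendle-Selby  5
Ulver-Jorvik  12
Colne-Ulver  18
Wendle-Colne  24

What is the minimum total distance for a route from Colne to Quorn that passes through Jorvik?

37 km

Best Colne to Jorvik: Colne → Pirton → Tarn → Jorvik costing 16
Best Jorvik to Quorn: Jorvik → Quorn costing 21
Total via Jorvik: 16 + 21 = 37 km.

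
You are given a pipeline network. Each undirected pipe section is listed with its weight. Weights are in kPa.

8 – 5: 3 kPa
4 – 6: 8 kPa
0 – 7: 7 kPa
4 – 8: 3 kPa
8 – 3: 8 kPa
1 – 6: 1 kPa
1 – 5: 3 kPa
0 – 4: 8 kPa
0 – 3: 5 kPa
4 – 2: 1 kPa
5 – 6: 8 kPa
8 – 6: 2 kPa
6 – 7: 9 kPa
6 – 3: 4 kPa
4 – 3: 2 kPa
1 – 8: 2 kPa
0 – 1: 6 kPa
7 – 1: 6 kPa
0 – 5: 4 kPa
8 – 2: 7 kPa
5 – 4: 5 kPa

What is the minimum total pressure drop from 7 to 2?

Shortest distances from 7:
7: 0
1: 6  (via 7)
0: 7  (via 7)
6: 7  (via 1)
8: 8  (via 1)
5: 9  (via 1)
3: 11  (via 6)
4: 11  (via 8)
2: 12  (via 4)
Shortest route: 7 → 1 → 8 → 4 → 2 = 12 kPa.

12 kPa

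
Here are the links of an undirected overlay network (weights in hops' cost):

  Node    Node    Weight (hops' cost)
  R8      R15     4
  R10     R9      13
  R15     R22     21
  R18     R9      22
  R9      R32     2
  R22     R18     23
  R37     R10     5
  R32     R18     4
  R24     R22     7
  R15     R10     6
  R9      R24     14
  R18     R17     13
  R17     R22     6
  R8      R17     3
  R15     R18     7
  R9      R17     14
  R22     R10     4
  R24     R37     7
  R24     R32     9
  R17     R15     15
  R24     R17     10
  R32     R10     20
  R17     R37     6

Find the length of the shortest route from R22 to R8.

Shortest distances from R22:
R22: 0
R10: 4  (via R22)
R17: 6  (via R22)
R24: 7  (via R22)
R37: 9  (via R10)
R8: 9  (via R17)
Shortest route: R22–R17–R8 = 9 hops' cost.

9 hops' cost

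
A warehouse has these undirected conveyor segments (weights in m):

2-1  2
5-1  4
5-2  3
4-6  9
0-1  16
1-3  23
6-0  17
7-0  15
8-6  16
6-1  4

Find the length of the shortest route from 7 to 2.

33 m

Candidate routes:
7–0–1–2: 15+16+2 = 33
7–0–1–5–2: 15+16+4+3 = 38
Cheapest is 7–0–1–2 at 33 m.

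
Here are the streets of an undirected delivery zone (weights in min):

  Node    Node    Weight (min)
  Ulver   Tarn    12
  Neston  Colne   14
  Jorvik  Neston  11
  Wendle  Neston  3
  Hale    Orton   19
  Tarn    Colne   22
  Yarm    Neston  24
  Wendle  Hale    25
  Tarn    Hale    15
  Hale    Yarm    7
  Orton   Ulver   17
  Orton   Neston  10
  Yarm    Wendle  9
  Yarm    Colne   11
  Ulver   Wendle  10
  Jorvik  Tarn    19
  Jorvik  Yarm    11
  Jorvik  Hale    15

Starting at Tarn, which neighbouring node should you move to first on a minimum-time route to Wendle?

Ulver

Candidate routes:
Tarn - Ulver - Wendle: 12+10 = 22
Tarn - Hale - Yarm - Wendle: 15+7+9 = 31
Tarn - Jorvik - Neston - Wendle: 19+11+3 = 33
Cheapest is Tarn - Ulver - Wendle at 22 min.
So from Tarn the first move is to Ulver.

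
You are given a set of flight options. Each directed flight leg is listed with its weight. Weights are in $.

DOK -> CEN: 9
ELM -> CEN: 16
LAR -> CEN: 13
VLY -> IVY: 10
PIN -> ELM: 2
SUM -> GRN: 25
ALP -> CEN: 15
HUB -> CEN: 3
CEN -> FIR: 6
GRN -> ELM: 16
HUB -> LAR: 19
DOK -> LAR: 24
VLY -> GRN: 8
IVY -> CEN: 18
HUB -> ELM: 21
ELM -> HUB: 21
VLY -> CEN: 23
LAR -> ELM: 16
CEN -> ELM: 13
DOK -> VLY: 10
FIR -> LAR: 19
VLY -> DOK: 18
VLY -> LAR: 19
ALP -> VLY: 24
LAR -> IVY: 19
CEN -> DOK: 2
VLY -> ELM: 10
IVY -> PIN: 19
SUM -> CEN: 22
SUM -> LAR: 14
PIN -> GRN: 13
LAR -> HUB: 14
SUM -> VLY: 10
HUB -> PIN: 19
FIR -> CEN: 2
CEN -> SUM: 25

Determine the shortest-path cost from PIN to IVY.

$40

Enumerating some paths:
PIN → ELM → CEN → DOK → VLY → IVY: 2+16+2+10+10 = 40
PIN → ELM → HUB → CEN → DOK → VLY → IVY: 2+21+3+2+10+10 = 48
The minimum is $40 via PIN → ELM → CEN → DOK → VLY → IVY.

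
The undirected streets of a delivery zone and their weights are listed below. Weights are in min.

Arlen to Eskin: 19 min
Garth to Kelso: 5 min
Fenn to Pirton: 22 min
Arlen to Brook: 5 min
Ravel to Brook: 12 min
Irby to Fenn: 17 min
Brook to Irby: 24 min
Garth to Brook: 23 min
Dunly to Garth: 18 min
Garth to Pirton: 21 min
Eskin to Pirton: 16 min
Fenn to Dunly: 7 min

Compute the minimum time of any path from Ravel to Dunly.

53 min

Candidate routes:
Ravel–Brook–Arlen–Eskin–Pirton–Fenn–Dunly: 12+5+19+16+22+7 = 81
Ravel–Brook–Garth–Pirton–Fenn–Dunly: 12+23+21+22+7 = 85
Ravel–Brook–Garth–Dunly: 12+23+18 = 53
Ravel–Brook–Irby–Fenn–Dunly: 12+24+17+7 = 60
Cheapest is Ravel–Brook–Garth–Dunly at 53 min.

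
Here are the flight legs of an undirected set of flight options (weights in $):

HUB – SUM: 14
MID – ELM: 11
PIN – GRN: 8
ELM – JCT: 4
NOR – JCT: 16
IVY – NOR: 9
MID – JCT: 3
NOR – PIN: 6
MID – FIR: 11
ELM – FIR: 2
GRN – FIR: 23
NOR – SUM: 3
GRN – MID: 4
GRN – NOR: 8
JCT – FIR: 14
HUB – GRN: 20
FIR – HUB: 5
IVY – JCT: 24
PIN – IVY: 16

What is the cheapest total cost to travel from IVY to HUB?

$26

Enumerating some paths:
IVY–NOR–SUM–HUB: 9+3+14 = 26
IVY–NOR–JCT–ELM–FIR–HUB: 9+16+4+2+5 = 36
IVY–NOR–GRN–MID–JCT–ELM–FIR–HUB: 9+8+4+3+4+2+5 = 35
IVY–JCT–ELM–FIR–HUB: 24+4+2+5 = 35
Cheapest is IVY–NOR–SUM–HUB at $26.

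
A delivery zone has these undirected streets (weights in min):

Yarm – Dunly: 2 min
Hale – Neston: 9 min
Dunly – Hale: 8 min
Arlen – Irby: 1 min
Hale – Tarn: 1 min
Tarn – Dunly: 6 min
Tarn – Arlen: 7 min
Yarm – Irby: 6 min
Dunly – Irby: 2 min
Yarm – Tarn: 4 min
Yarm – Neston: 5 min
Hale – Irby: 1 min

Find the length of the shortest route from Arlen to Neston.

Settle nodes by increasing distance from Arlen:
Arlen: 0
Irby: 1  (via Arlen)
Hale: 2  (via Irby)
Dunly: 3  (via Irby)
Tarn: 3  (via Hale)
Yarm: 5  (via Dunly)
Neston: 10  (via Yarm)
Shortest route: Arlen → Irby → Dunly → Yarm → Neston = 10 min.

10 min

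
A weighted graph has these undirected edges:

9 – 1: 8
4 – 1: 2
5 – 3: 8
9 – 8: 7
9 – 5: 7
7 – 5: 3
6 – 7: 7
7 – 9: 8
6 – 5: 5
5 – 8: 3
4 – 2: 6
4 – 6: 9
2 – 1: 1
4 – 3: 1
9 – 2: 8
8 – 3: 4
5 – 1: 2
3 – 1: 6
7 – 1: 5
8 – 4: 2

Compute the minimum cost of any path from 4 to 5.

4

Shortest distances from 4:
4: 0
3: 1  (via 4)
1: 2  (via 4)
8: 2  (via 4)
2: 3  (via 1)
5: 4  (via 1)
Shortest route: 4 → 1 → 5 = 4.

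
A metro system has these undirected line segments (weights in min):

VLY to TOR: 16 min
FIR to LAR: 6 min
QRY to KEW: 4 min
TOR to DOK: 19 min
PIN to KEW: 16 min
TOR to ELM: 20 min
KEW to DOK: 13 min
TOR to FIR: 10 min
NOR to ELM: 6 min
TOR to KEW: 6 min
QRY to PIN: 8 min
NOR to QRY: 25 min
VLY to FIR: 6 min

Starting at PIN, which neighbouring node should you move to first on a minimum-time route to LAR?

Candidate routes:
PIN–QRY–KEW–TOR–VLY–FIR–LAR: 8+4+6+16+6+6 = 46
PIN–QRY–KEW–TOR–FIR–LAR: 8+4+6+10+6 = 34
PIN–KEW–TOR–VLY–FIR–LAR: 16+6+16+6+6 = 50
PIN–KEW–TOR–FIR–LAR: 16+6+10+6 = 38
Cheapest is PIN–QRY–KEW–TOR–FIR–LAR at 34 min.
So from PIN the first move is to QRY.

QRY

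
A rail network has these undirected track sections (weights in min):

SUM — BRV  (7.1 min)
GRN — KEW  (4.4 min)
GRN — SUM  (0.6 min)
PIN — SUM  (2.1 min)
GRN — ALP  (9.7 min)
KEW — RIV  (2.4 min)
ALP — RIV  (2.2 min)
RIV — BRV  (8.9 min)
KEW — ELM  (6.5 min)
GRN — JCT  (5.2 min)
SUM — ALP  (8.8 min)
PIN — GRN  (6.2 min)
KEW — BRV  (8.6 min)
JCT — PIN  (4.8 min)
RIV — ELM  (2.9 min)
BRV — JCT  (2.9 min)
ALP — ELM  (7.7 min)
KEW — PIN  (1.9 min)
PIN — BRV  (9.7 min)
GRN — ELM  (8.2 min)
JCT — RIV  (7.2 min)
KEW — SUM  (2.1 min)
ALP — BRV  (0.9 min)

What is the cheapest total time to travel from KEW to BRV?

Compare a few routes:
KEW–PIN–JCT–BRV: 1.9+4.8+2.9 = 9.6
KEW–RIV–ALP–BRV: 2.4+2.2+0.9 = 5.5
KEW–SUM–BRV: 2.1+7.1 = 9.2
KEW–BRV: 8.6 = 8.6
Cheapest is KEW–RIV–ALP–BRV at 5.5 min.

5.5 min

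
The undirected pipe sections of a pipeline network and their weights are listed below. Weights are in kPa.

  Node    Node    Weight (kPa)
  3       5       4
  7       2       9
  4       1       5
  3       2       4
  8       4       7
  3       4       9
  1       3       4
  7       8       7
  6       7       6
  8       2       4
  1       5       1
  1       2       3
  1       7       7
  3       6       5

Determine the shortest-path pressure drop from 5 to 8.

Compare a few routes:
5 → 1 → 2 → 8: 1+3+4 = 8
5 → 3 → 2 → 8: 4+4+4 = 12
The minimum is 8 kPa via 5 → 1 → 2 → 8.

8 kPa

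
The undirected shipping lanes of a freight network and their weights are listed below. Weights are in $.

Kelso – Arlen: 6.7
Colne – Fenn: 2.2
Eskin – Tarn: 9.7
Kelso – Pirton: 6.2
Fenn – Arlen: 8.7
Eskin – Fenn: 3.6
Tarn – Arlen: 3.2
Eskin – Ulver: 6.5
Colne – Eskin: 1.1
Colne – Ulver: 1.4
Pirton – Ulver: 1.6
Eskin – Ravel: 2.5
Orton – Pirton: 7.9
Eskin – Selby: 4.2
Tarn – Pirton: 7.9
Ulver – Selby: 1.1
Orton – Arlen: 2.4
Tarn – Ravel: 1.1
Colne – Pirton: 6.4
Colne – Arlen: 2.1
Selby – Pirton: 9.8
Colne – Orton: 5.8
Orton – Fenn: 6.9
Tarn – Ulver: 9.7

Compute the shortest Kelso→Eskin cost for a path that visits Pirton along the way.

$10.3

Shortest Kelso→Pirton: Kelso → Pirton = 6.2
Shortest Pirton→Eskin: Pirton → Ulver → Colne → Eskin = 4.1
Total via Pirton: 6.2 + 4.1 = $10.3.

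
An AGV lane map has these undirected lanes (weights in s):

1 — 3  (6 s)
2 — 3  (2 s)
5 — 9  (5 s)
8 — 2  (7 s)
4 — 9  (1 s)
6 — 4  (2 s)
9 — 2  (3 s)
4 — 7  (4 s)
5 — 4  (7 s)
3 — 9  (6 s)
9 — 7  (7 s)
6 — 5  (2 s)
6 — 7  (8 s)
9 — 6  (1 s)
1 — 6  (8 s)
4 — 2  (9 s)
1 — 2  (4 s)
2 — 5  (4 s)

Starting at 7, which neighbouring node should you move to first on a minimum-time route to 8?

Candidate routes:
7 → 4 → 9 → 2 → 8: 4+1+3+7 = 15
7 → 4 → 6 → 9 → 2 → 8: 4+2+1+3+7 = 17
Cheapest is 7 → 4 → 9 → 2 → 8 at 15 s.
So from 7 the first move is to 4.

4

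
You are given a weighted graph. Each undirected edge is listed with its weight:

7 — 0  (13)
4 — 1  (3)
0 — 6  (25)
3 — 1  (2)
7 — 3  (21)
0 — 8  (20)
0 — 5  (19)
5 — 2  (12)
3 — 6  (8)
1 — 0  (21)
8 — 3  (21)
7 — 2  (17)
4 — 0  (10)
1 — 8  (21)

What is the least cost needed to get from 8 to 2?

Candidate routes:
8 → 0 → 5 → 2: 20+19+12 = 51
8 → 0 → 7 → 2: 20+13+17 = 50
The minimum is 50 via 8 → 0 → 7 → 2.

50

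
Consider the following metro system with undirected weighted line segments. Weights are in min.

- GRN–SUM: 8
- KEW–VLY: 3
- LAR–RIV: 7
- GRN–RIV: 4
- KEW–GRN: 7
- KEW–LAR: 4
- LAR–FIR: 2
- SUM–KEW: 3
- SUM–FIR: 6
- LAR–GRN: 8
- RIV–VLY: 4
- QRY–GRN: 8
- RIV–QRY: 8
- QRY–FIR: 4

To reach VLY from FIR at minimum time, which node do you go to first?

Compare a few routes:
FIR - LAR - KEW - VLY: 2+4+3 = 9
FIR - SUM - KEW - VLY: 6+3+3 = 12
Cheapest is FIR - LAR - KEW - VLY at 9 min.
So from FIR the first move is to LAR.

LAR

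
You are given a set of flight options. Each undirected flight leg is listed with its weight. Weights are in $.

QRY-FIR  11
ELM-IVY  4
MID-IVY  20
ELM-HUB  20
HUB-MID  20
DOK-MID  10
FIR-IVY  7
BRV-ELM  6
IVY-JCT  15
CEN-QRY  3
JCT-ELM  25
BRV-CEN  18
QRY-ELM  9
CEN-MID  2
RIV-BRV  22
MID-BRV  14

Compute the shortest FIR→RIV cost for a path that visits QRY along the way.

$48

Best FIR to QRY: FIR–QRY costing 11
Best QRY to RIV: QRY–ELM–BRV–RIV costing 37
Total via QRY: 11 + 37 = $48.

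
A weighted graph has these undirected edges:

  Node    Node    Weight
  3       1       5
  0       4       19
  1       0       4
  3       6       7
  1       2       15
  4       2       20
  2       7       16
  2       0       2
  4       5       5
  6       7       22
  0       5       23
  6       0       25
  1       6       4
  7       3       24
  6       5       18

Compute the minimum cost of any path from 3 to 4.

28

Candidate routes:
3–1–0–4: 5+4+19 = 28
3–6–5–4: 7+18+5 = 30
3–1–0–2–4: 5+4+2+20 = 31
The minimum is 28 via 3–1–0–4.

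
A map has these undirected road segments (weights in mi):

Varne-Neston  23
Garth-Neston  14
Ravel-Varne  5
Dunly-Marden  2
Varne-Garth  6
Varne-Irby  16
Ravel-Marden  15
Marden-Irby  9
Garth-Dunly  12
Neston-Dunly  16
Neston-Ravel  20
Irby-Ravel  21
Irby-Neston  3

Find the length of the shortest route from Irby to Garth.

17 mi

Settle nodes by increasing distance from Irby:
Irby: 0
Neston: 3  (via Irby)
Marden: 9  (via Irby)
Dunly: 11  (via Marden)
Varne: 16  (via Irby)
Garth: 17  (via Neston)
Shortest route: Irby–Neston–Garth = 17 mi.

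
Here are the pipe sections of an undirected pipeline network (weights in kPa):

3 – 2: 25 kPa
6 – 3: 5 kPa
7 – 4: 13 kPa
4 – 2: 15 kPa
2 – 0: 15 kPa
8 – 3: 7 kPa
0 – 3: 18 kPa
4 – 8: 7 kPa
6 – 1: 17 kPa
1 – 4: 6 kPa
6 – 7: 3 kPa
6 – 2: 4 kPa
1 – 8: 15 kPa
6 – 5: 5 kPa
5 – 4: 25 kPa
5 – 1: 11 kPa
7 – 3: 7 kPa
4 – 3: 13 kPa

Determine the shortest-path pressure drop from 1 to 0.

35 kPa

Compare a few routes:
1 - 4 - 3 - 0: 6+13+18 = 37
1 - 4 - 2 - 0: 6+15+15 = 36
1 - 5 - 6 - 2 - 0: 11+5+4+15 = 35
1 - 6 - 2 - 0: 17+4+15 = 36
The minimum is 35 kPa via 1 - 5 - 6 - 2 - 0.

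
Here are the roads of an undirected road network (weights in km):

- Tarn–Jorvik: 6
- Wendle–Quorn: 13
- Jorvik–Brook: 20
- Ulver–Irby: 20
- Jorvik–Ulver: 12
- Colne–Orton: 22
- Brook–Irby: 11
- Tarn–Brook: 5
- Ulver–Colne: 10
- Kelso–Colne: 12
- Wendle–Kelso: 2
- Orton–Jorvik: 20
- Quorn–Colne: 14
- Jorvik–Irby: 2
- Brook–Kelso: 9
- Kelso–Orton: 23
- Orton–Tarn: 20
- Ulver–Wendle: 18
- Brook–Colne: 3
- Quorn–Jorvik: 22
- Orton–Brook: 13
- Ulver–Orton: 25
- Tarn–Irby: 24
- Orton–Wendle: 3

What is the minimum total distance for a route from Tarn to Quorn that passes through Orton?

34 km

Best Tarn to Orton: Tarn–Brook–Orton costing 18
Shortest Orton→Quorn: Orton–Wendle–Quorn = 16
Total via Orton: 18 + 16 = 34 km.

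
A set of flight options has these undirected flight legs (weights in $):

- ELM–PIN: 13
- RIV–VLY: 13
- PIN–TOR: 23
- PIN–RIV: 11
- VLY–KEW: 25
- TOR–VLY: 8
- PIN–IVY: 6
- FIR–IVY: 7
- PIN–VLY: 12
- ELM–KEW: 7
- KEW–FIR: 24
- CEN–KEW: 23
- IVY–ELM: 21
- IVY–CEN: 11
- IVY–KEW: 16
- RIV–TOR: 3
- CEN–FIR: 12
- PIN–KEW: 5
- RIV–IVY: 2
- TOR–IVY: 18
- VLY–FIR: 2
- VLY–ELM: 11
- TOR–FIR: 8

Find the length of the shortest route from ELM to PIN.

Candidate routes:
ELM–PIN: 13 = 13
ELM–KEW–PIN: 7+5 = 12
Cheapest is ELM–KEW–PIN at $12.

$12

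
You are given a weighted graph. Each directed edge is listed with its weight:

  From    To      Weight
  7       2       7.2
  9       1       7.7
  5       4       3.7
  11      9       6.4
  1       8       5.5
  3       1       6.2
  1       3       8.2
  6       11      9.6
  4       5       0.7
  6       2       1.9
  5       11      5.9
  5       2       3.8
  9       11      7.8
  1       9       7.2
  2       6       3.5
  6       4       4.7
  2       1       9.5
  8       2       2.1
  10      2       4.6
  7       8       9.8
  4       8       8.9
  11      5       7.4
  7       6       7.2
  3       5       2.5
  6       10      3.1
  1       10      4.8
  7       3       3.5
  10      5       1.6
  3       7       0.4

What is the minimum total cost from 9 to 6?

18.8

Candidate routes:
9 - 11 - 5 - 2 - 6: 7.8+7.4+3.8+3.5 = 22.5
9 - 1 - 10 - 5 - 2 - 6: 7.7+4.8+1.6+3.8+3.5 = 21.4
9 - 1 - 10 - 2 - 6: 7.7+4.8+4.6+3.5 = 20.6
9 - 1 - 8 - 2 - 6: 7.7+5.5+2.1+3.5 = 18.8
The minimum is 18.8 via 9 - 1 - 8 - 2 - 6.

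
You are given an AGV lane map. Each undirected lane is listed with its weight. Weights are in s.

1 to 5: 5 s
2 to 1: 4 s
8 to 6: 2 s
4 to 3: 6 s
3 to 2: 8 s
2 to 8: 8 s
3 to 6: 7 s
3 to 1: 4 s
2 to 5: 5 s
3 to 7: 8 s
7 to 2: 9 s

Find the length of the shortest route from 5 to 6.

15 s

Enumerating some paths:
5–1–2–8–6: 5+4+8+2 = 19
5–2–8–6: 5+8+2 = 15
5–1–3–6: 5+4+7 = 16
5–2–3–6: 5+8+7 = 20
The minimum is 15 s via 5–2–8–6.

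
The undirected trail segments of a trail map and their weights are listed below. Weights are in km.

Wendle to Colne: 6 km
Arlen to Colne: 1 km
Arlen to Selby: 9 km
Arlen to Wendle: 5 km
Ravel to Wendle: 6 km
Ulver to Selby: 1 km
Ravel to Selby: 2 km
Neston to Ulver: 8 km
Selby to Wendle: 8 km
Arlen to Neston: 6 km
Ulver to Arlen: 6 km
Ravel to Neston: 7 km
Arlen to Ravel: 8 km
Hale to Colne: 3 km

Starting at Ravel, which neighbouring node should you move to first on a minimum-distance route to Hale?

Arlen

Candidate routes:
Ravel → Arlen → Colne → Hale: 8+1+3 = 12
Ravel → Selby → Ulver → Arlen → Colne → Hale: 2+1+6+1+3 = 13
Cheapest is Ravel → Arlen → Colne → Hale at 12 km.
So from Ravel the first move is to Arlen.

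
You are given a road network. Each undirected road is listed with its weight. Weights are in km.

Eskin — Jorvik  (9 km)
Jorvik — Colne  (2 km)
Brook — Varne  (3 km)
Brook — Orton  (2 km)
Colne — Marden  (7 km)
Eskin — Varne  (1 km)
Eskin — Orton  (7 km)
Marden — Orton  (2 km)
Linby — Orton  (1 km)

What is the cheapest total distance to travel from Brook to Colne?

Compare a few routes:
Brook - Orton - Eskin - Jorvik - Colne: 2+7+9+2 = 20
Brook - Orton - Marden - Colne: 2+2+7 = 11
Brook - Varne - Eskin - Orton - Marden - Colne: 3+1+7+2+7 = 20
Brook - Varne - Eskin - Jorvik - Colne: 3+1+9+2 = 15
Cheapest is Brook - Orton - Marden - Colne at 11 km.

11 km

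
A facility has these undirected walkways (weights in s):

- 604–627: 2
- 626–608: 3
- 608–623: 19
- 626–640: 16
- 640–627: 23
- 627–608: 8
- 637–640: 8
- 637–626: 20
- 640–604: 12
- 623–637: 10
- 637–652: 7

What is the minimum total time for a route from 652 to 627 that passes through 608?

38 s

Shortest 652→608: 652 → 637 → 626 → 608 = 30
Shortest 608→627: 608 → 627 = 8
Total via 608: 30 + 8 = 38 s.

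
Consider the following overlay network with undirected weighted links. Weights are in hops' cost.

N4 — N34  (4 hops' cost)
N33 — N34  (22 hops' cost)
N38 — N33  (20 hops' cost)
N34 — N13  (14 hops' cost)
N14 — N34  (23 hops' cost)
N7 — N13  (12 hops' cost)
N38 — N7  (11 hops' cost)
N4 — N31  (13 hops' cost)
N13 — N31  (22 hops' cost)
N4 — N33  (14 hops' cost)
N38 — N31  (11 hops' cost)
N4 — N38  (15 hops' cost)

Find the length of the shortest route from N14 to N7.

Settle nodes by increasing distance from N14:
N14: 0
N34: 23  (via N14)
N4: 27  (via N34)
N13: 37  (via N34)
N31: 40  (via N4)
N33: 41  (via N4)
N38: 42  (via N4)
N7: 49  (via N13)
Shortest route: N14–N34–N13–N7 = 49 hops' cost.

49 hops' cost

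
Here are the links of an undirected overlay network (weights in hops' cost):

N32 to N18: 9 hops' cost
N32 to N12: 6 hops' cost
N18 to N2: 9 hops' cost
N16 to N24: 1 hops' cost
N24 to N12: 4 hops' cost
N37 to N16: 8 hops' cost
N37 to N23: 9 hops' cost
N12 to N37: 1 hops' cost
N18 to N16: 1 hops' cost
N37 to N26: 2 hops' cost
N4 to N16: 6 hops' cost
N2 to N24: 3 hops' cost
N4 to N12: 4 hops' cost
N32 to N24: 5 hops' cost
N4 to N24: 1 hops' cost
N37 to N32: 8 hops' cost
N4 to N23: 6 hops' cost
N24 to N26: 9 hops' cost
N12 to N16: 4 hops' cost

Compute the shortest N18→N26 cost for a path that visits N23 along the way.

20 hops' cost

Best N18 to N23: N18 → N16 → N24 → N4 → N23 costing 9
Best N23 to N26: N23 → N37 → N26 costing 11
Total via N23: 9 + 11 = 20 hops' cost.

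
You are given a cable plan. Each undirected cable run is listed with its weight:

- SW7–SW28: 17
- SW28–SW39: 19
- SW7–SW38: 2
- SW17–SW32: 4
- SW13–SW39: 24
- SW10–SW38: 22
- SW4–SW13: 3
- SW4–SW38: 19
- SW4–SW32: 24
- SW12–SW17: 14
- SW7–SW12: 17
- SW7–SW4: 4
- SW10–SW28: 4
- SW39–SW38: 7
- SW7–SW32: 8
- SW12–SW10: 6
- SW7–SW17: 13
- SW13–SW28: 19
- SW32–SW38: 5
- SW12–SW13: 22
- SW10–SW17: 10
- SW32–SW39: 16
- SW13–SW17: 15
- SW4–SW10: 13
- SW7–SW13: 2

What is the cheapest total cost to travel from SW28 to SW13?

19

Compare a few routes:
SW28 - SW13: 19 = 19
SW28 - SW10 - SW4 - SW13: 4+13+3 = 20
SW28 - SW10 - SW4 - SW7 - SW13: 4+13+4+2 = 23
Cheapest is SW28 - SW13 at 19.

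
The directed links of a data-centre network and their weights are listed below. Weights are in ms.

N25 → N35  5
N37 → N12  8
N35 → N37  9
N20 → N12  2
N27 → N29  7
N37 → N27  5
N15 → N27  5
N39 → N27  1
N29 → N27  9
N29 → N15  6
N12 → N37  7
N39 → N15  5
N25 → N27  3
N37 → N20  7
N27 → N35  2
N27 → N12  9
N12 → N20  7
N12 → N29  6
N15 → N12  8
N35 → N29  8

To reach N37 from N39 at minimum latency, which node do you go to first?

Candidate routes:
N39–N15–N12–N37: 5+8+7 = 20
N39–N27–N35–N37: 1+2+9 = 12
N39–N27–N12–N37: 1+9+7 = 17
The minimum is 12 ms via N39–N27–N35–N37.
So from N39 the first move is to N27.

N27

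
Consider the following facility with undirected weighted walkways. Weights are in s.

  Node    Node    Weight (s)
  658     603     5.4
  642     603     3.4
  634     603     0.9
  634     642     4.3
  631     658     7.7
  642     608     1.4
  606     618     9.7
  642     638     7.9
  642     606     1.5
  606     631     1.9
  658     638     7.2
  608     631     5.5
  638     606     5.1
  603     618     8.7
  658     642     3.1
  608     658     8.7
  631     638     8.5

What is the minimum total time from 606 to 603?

4.9 s

Candidate routes:
606 - 642 - 658 - 603: 1.5+3.1+5.4 = 10
606 - 642 - 603: 1.5+3.4 = 4.9
606 - 642 - 634 - 603: 1.5+4.3+0.9 = 6.7
The minimum is 4.9 s via 606 - 642 - 603.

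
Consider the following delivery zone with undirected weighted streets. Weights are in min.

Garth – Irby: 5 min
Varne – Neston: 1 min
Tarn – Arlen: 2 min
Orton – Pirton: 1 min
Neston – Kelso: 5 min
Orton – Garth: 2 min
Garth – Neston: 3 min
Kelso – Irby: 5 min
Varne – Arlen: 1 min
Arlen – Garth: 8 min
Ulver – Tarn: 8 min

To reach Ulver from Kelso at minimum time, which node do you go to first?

Neston

Compare a few routes:
Kelso - Irby - Garth - Neston - Varne - Arlen - Tarn - Ulver: 5+5+3+1+1+2+8 = 25
Kelso - Neston - Varne - Arlen - Tarn - Ulver: 5+1+1+2+8 = 17
Kelso - Irby - Garth - Arlen - Tarn - Ulver: 5+5+8+2+8 = 28
Kelso - Neston - Garth - Arlen - Tarn - Ulver: 5+3+8+2+8 = 26
The minimum is 17 min via Kelso - Neston - Varne - Arlen - Tarn - Ulver.
So from Kelso the first move is to Neston.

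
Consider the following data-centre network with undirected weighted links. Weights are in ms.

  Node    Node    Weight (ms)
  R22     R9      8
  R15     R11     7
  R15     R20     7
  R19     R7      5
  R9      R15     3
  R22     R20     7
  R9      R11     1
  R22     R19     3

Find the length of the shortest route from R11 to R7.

17 ms

Settle nodes by increasing distance from R11:
R11: 0
R9: 1  (via R11)
R15: 4  (via R9)
R22: 9  (via R9)
R20: 11  (via R15)
R19: 12  (via R22)
R7: 17  (via R19)
Shortest route: R11–R9–R22–R19–R7 = 17 ms.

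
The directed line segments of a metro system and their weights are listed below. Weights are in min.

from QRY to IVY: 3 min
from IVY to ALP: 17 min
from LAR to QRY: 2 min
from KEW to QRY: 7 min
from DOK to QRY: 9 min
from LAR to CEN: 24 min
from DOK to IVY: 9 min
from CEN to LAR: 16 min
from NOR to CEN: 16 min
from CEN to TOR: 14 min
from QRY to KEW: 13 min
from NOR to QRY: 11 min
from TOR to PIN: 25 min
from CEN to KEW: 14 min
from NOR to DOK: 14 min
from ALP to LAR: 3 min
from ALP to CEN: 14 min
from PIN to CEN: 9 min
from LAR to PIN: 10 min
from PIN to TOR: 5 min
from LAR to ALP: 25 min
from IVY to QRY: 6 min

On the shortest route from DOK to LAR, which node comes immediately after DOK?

Enumerating some paths:
DOK–IVY–ALP–CEN–LAR: 9+17+14+16 = 56
DOK–IVY–ALP–LAR: 9+17+3 = 29
DOK–QRY–IVY–ALP–LAR: 9+3+17+3 = 32
DOK–QRY–IVY–ALP–CEN–LAR: 9+3+17+14+16 = 59
Cheapest is DOK–IVY–ALP–LAR at 29 min.
So from DOK the first move is to IVY.

IVY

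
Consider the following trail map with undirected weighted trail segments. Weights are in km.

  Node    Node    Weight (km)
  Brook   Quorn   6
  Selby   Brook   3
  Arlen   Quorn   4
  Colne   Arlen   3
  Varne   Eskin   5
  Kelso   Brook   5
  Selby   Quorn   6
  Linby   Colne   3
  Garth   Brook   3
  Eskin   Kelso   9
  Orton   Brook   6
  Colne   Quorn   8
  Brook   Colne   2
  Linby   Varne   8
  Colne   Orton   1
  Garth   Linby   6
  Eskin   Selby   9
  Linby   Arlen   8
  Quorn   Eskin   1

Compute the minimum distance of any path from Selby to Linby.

Running Dijkstra from Selby:
Selby: 0
Brook: 3  (via Selby)
Colne: 5  (via Brook)
Garth: 6  (via Brook)
Quorn: 6  (via Selby)
Orton: 6  (via Colne)
Eskin: 7  (via Quorn)
Linby: 8  (via Colne)
Shortest route: Selby → Brook → Colne → Linby = 8 km.

8 km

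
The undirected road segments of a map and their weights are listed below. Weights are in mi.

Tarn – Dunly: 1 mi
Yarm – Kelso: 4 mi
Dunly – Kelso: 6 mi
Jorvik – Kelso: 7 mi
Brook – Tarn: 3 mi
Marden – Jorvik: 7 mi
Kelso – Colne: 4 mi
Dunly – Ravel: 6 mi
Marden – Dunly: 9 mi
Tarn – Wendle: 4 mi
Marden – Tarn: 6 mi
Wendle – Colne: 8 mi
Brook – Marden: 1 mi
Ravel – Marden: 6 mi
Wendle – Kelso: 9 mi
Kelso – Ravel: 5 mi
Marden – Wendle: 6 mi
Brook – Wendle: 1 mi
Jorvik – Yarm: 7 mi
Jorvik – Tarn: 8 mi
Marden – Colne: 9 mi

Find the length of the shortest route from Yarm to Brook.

14 mi

Enumerating some paths:
Yarm–Kelso–Ravel–Marden–Brook: 4+5+6+1 = 16
Yarm–Kelso–Dunly–Tarn–Brook: 4+6+1+3 = 14
Yarm–Kelso–Dunly–Tarn–Wendle–Brook: 4+6+1+4+1 = 16
Yarm–Jorvik–Marden–Brook: 7+7+1 = 15
Cheapest is Yarm–Kelso–Dunly–Tarn–Brook at 14 mi.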